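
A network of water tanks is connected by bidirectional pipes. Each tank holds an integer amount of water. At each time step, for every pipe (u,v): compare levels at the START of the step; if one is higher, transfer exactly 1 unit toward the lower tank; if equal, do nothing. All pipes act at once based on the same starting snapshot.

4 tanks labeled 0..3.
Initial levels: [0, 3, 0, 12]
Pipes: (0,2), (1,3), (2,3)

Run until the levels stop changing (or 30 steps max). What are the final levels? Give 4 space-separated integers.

Answer: 4 3 3 5

Derivation:
Step 1: flows [0=2,3->1,3->2] -> levels [0 4 1 10]
Step 2: flows [2->0,3->1,3->2] -> levels [1 5 1 8]
Step 3: flows [0=2,3->1,3->2] -> levels [1 6 2 6]
Step 4: flows [2->0,1=3,3->2] -> levels [2 6 2 5]
Step 5: flows [0=2,1->3,3->2] -> levels [2 5 3 5]
Step 6: flows [2->0,1=3,3->2] -> levels [3 5 3 4]
Step 7: flows [0=2,1->3,3->2] -> levels [3 4 4 4]
Step 8: flows [2->0,1=3,2=3] -> levels [4 4 3 4]
Step 9: flows [0->2,1=3,3->2] -> levels [3 4 5 3]
Step 10: flows [2->0,1->3,2->3] -> levels [4 3 3 5]
Step 11: flows [0->2,3->1,3->2] -> levels [3 4 5 3]
  -> period-2 cycle: step 11 state = step 9 state; never stabilizes
  -> state at step 30: (30-9) mod 2 = 1, same as step 10 -> [4 3 3 5]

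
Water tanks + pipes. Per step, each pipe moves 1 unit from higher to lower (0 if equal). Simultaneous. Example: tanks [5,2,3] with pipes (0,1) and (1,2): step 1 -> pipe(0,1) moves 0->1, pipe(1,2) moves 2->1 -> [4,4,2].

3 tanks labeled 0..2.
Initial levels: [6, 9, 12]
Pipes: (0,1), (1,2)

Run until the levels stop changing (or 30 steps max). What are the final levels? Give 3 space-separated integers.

Answer: 9 9 9

Derivation:
Step 1: flows [1->0,2->1] -> levels [7 9 11]
Step 2: flows [1->0,2->1] -> levels [8 9 10]
Step 3: flows [1->0,2->1] -> levels [9 9 9]
Step 4: flows [0=1,1=2] -> levels [9 9 9]
  -> stable (no change)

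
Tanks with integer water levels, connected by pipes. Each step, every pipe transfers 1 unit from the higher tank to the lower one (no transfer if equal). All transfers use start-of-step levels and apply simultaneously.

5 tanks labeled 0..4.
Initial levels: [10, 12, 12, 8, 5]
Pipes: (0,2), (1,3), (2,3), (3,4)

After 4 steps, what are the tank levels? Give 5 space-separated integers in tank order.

Step 1: flows [2->0,1->3,2->3,3->4] -> levels [11 11 10 9 6]
Step 2: flows [0->2,1->3,2->3,3->4] -> levels [10 10 10 10 7]
Step 3: flows [0=2,1=3,2=3,3->4] -> levels [10 10 10 9 8]
Step 4: flows [0=2,1->3,2->3,3->4] -> levels [10 9 9 10 9]

Answer: 10 9 9 10 9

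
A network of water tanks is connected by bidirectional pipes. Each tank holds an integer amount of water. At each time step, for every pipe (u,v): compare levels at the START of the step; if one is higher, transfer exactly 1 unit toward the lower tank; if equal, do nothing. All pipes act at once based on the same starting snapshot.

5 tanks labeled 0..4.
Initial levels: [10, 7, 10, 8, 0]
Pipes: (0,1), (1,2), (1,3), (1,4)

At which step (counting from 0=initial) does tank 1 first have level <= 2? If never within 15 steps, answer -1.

Answer: -1

Derivation:
Step 1: flows [0->1,2->1,3->1,1->4] -> levels [9 9 9 7 1]
Step 2: flows [0=1,1=2,1->3,1->4] -> levels [9 7 9 8 2]
Step 3: flows [0->1,2->1,3->1,1->4] -> levels [8 9 8 7 3]
Step 4: flows [1->0,1->2,1->3,1->4] -> levels [9 5 9 8 4]
Step 5: flows [0->1,2->1,3->1,1->4] -> levels [8 7 8 7 5]
Step 6: flows [0->1,2->1,1=3,1->4] -> levels [7 8 7 7 6]
Step 7: flows [1->0,1->2,1->3,1->4] -> levels [8 4 8 8 7]
Step 8: flows [0->1,2->1,3->1,4->1] -> levels [7 8 7 7 6]
  -> period-2 cycle (repeats step 6); tank 1 never drops to <=2
Tank 1 never reaches <=2 within 15 steps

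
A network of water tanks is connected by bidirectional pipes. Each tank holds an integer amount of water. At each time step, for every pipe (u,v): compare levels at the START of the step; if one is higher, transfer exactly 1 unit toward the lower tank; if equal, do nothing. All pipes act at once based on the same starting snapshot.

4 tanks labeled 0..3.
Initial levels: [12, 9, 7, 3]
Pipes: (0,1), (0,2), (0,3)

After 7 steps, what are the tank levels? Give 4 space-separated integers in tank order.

Answer: 9 8 8 6

Derivation:
Step 1: flows [0->1,0->2,0->3] -> levels [9 10 8 4]
Step 2: flows [1->0,0->2,0->3] -> levels [8 9 9 5]
Step 3: flows [1->0,2->0,0->3] -> levels [9 8 8 6]
Step 4: flows [0->1,0->2,0->3] -> levels [6 9 9 7]
Step 5: flows [1->0,2->0,3->0] -> levels [9 8 8 6]
  -> period-2 cycle: step 5 state = step 3 state
  -> state at step 7: (7-3) mod 2 = 0, same as step 3 -> [9 8 8 6]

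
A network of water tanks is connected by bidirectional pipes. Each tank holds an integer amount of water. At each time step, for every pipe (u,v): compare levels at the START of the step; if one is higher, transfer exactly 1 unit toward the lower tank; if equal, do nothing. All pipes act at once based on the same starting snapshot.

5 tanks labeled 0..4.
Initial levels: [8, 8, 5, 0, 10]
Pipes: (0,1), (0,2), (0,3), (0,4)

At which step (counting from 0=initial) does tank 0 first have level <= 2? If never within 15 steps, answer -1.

Answer: -1

Derivation:
Step 1: flows [0=1,0->2,0->3,4->0] -> levels [7 8 6 1 9]
Step 2: flows [1->0,0->2,0->3,4->0] -> levels [7 7 7 2 8]
Step 3: flows [0=1,0=2,0->3,4->0] -> levels [7 7 7 3 7]
Step 4: flows [0=1,0=2,0->3,0=4] -> levels [6 7 7 4 7]
Step 5: flows [1->0,2->0,0->3,4->0] -> levels [8 6 6 5 6]
Step 6: flows [0->1,0->2,0->3,0->4] -> levels [4 7 7 6 7]
Step 7: flows [1->0,2->0,3->0,4->0] -> levels [8 6 6 5 6]
  -> period-2 cycle (repeats step 5); tank 0 never drops to <=2
Tank 0 never reaches <=2 within 15 steps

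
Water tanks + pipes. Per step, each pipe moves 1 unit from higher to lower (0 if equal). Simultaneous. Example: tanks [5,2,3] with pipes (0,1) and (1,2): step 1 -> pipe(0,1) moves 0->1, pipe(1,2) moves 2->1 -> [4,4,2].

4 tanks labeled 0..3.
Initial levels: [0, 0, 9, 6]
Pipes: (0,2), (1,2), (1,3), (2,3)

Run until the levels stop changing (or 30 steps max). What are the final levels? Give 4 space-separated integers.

Answer: 4 4 2 5

Derivation:
Step 1: flows [2->0,2->1,3->1,2->3] -> levels [1 2 6 6]
Step 2: flows [2->0,2->1,3->1,2=3] -> levels [2 4 4 5]
Step 3: flows [2->0,1=2,3->1,3->2] -> levels [3 5 4 3]
Step 4: flows [2->0,1->2,1->3,2->3] -> levels [4 3 3 5]
Step 5: flows [0->2,1=2,3->1,3->2] -> levels [3 4 5 3]
Step 6: flows [2->0,2->1,1->3,2->3] -> levels [4 4 2 5]
Step 7: flows [0->2,1->2,3->1,3->2] -> levels [3 4 5 3]
  -> period-2 cycle: step 7 state = step 5 state; never stabilizes
  -> state at step 30: (30-5) mod 2 = 1, same as step 6 -> [4 4 2 5]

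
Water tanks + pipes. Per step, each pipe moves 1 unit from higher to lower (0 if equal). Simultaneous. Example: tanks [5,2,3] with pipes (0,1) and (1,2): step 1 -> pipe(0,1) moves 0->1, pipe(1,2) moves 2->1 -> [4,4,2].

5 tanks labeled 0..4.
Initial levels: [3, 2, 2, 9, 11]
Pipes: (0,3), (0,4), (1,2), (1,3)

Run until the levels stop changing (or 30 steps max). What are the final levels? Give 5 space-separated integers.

Step 1: flows [3->0,4->0,1=2,3->1] -> levels [5 3 2 7 10]
Step 2: flows [3->0,4->0,1->2,3->1] -> levels [7 3 3 5 9]
Step 3: flows [0->3,4->0,1=2,3->1] -> levels [7 4 3 5 8]
Step 4: flows [0->3,4->0,1->2,3->1] -> levels [7 4 4 5 7]
Step 5: flows [0->3,0=4,1=2,3->1] -> levels [6 5 4 5 7]
Step 6: flows [0->3,4->0,1->2,1=3] -> levels [6 4 5 6 6]
Step 7: flows [0=3,0=4,2->1,3->1] -> levels [6 6 4 5 6]
Step 8: flows [0->3,0=4,1->2,1->3] -> levels [5 4 5 7 6]
Step 9: flows [3->0,4->0,2->1,3->1] -> levels [7 6 4 5 5]
Step 10: flows [0->3,0->4,1->2,1->3] -> levels [5 4 5 7 6]
  -> period-2 cycle: step 10 state = step 8 state; never stabilizes
  -> state at step 30: (30-8) mod 2 = 0, same as step 8 -> [5 4 5 7 6]

Answer: 5 4 5 7 6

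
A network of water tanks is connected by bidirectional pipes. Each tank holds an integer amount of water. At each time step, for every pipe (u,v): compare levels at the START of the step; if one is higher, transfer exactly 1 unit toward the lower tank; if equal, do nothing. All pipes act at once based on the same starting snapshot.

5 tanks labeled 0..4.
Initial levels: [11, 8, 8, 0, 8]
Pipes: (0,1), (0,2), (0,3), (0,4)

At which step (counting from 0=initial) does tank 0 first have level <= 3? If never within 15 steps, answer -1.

Step 1: flows [0->1,0->2,0->3,0->4] -> levels [7 9 9 1 9]
Step 2: flows [1->0,2->0,0->3,4->0] -> levels [9 8 8 2 8]
Step 3: flows [0->1,0->2,0->3,0->4] -> levels [5 9 9 3 9]
Step 4: flows [1->0,2->0,0->3,4->0] -> levels [7 8 8 4 8]
Step 5: flows [1->0,2->0,0->3,4->0] -> levels [9 7 7 5 7]
Step 6: flows [0->1,0->2,0->3,0->4] -> levels [5 8 8 6 8]
Step 7: flows [1->0,2->0,3->0,4->0] -> levels [9 7 7 5 7]
  -> period-2 cycle (repeats step 5); tank 0 never drops to <=3
Tank 0 never reaches <=3 within 15 steps

Answer: -1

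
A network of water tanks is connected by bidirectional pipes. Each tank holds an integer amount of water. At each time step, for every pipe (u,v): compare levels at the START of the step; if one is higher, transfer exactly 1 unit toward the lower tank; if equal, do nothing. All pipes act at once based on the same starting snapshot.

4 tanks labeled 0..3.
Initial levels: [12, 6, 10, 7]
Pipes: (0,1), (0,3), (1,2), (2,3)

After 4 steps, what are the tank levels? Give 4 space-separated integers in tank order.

Step 1: flows [0->1,0->3,2->1,2->3] -> levels [10 8 8 9]
Step 2: flows [0->1,0->3,1=2,3->2] -> levels [8 9 9 9]
Step 3: flows [1->0,3->0,1=2,2=3] -> levels [10 8 9 8]
Step 4: flows [0->1,0->3,2->1,2->3] -> levels [8 10 7 10]

Answer: 8 10 7 10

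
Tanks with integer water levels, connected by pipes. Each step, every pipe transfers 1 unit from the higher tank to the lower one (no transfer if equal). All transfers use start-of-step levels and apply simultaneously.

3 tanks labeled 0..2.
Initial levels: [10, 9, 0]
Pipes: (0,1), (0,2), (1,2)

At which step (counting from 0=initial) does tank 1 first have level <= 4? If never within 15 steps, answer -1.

Answer: -1

Derivation:
Step 1: flows [0->1,0->2,1->2] -> levels [8 9 2]
Step 2: flows [1->0,0->2,1->2] -> levels [8 7 4]
Step 3: flows [0->1,0->2,1->2] -> levels [6 7 6]
Step 4: flows [1->0,0=2,1->2] -> levels [7 5 7]
Step 5: flows [0->1,0=2,2->1] -> levels [6 7 6]
  -> period-2 cycle (repeats step 3); tank 1 never drops to <=4
Tank 1 never reaches <=4 within 15 steps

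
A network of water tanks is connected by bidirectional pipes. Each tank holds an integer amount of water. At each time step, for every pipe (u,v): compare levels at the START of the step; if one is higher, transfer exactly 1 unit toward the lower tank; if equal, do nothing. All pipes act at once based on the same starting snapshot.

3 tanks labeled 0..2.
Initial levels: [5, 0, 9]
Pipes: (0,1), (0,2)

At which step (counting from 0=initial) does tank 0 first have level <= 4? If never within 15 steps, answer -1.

Answer: 5

Derivation:
Step 1: flows [0->1,2->0] -> levels [5 1 8]
Step 2: flows [0->1,2->0] -> levels [5 2 7]
Step 3: flows [0->1,2->0] -> levels [5 3 6]
Step 4: flows [0->1,2->0] -> levels [5 4 5]
Step 5: flows [0->1,0=2] -> levels [4 5 5]
Tank 0 first reaches <=4 at step 5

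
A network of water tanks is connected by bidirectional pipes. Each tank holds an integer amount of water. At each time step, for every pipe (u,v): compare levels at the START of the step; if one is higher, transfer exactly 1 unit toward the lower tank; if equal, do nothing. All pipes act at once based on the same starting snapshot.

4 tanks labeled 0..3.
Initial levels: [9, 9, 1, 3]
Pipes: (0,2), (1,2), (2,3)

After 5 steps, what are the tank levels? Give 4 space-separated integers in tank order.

Answer: 5 5 7 5

Derivation:
Step 1: flows [0->2,1->2,3->2] -> levels [8 8 4 2]
Step 2: flows [0->2,1->2,2->3] -> levels [7 7 5 3]
Step 3: flows [0->2,1->2,2->3] -> levels [6 6 6 4]
Step 4: flows [0=2,1=2,2->3] -> levels [6 6 5 5]
Step 5: flows [0->2,1->2,2=3] -> levels [5 5 7 5]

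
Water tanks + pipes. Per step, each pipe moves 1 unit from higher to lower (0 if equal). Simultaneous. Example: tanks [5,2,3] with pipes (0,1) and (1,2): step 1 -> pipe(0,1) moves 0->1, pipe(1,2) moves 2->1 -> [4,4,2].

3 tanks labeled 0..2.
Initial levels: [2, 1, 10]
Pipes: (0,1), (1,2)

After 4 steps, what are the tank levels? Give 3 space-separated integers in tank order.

Answer: 3 4 6

Derivation:
Step 1: flows [0->1,2->1] -> levels [1 3 9]
Step 2: flows [1->0,2->1] -> levels [2 3 8]
Step 3: flows [1->0,2->1] -> levels [3 3 7]
Step 4: flows [0=1,2->1] -> levels [3 4 6]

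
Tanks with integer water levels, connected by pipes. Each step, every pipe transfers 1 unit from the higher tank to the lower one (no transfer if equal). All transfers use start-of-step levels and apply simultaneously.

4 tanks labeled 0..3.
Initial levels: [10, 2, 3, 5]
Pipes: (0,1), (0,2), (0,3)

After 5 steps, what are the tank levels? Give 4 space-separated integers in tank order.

Step 1: flows [0->1,0->2,0->3] -> levels [7 3 4 6]
Step 2: flows [0->1,0->2,0->3] -> levels [4 4 5 7]
Step 3: flows [0=1,2->0,3->0] -> levels [6 4 4 6]
Step 4: flows [0->1,0->2,0=3] -> levels [4 5 5 6]
Step 5: flows [1->0,2->0,3->0] -> levels [7 4 4 5]

Answer: 7 4 4 5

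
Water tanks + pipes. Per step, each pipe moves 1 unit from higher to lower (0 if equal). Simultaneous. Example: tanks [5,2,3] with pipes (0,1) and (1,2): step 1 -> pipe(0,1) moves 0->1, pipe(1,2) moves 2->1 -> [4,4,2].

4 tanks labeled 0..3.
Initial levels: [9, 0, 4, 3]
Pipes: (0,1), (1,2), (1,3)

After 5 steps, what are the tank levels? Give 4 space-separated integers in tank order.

Answer: 4 6 3 3

Derivation:
Step 1: flows [0->1,2->1,3->1] -> levels [8 3 3 2]
Step 2: flows [0->1,1=2,1->3] -> levels [7 3 3 3]
Step 3: flows [0->1,1=2,1=3] -> levels [6 4 3 3]
Step 4: flows [0->1,1->2,1->3] -> levels [5 3 4 4]
Step 5: flows [0->1,2->1,3->1] -> levels [4 6 3 3]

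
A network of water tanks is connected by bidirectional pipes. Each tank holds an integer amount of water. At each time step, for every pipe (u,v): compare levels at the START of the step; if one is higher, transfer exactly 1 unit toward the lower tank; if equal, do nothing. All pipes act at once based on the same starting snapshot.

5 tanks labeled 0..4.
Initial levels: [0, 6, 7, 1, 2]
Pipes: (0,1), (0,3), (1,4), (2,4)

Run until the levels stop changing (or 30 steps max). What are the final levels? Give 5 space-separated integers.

Step 1: flows [1->0,3->0,1->4,2->4] -> levels [2 4 6 0 4]
Step 2: flows [1->0,0->3,1=4,2->4] -> levels [2 3 5 1 5]
Step 3: flows [1->0,0->3,4->1,2=4] -> levels [2 3 5 2 4]
Step 4: flows [1->0,0=3,4->1,2->4] -> levels [3 3 4 2 4]
Step 5: flows [0=1,0->3,4->1,2=4] -> levels [2 4 4 3 3]
Step 6: flows [1->0,3->0,1->4,2->4] -> levels [4 2 3 2 5]
Step 7: flows [0->1,0->3,4->1,4->2] -> levels [2 4 4 3 3]
  -> period-2 cycle: step 7 state = step 5 state; never stabilizes
  -> state at step 30: (30-5) mod 2 = 1, same as step 6 -> [4 2 3 2 5]

Answer: 4 2 3 2 5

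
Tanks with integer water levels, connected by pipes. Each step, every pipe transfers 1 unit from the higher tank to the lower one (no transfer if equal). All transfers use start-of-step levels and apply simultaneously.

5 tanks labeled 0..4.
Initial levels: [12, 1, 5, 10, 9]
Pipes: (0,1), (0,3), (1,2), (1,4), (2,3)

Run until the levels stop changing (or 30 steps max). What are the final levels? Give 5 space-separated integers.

Step 1: flows [0->1,0->3,2->1,4->1,3->2] -> levels [10 4 5 10 8]
Step 2: flows [0->1,0=3,2->1,4->1,3->2] -> levels [9 7 5 9 7]
Step 3: flows [0->1,0=3,1->2,1=4,3->2] -> levels [8 7 7 8 7]
Step 4: flows [0->1,0=3,1=2,1=4,3->2] -> levels [7 8 8 7 7]
Step 5: flows [1->0,0=3,1=2,1->4,2->3] -> levels [8 6 7 8 8]
Step 6: flows [0->1,0=3,2->1,4->1,3->2] -> levels [7 9 7 7 7]
Step 7: flows [1->0,0=3,1->2,1->4,2=3] -> levels [8 6 8 7 8]
Step 8: flows [0->1,0->3,2->1,4->1,2->3] -> levels [6 9 6 9 7]
Step 9: flows [1->0,3->0,1->2,1->4,3->2] -> levels [8 6 8 7 8]
  -> period-2 cycle: step 9 state = step 7 state; never stabilizes
  -> state at step 30: (30-7) mod 2 = 1, same as step 8 -> [6 9 6 9 7]

Answer: 6 9 6 9 7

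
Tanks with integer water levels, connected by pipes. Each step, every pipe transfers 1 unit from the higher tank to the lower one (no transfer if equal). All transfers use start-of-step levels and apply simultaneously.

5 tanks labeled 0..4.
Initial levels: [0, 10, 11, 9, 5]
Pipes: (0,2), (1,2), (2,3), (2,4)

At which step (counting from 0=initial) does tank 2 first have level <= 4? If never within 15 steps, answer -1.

Answer: -1

Derivation:
Step 1: flows [2->0,2->1,2->3,2->4] -> levels [1 11 7 10 6]
Step 2: flows [2->0,1->2,3->2,2->4] -> levels [2 10 7 9 7]
Step 3: flows [2->0,1->2,3->2,2=4] -> levels [3 9 8 8 7]
Step 4: flows [2->0,1->2,2=3,2->4] -> levels [4 8 7 8 8]
Step 5: flows [2->0,1->2,3->2,4->2] -> levels [5 7 9 7 7]
Step 6: flows [2->0,2->1,2->3,2->4] -> levels [6 8 5 8 8]
Step 7: flows [0->2,1->2,3->2,4->2] -> levels [5 7 9 7 7]
  -> period-2 cycle (repeats step 5); tank 2 never drops to <=4
Tank 2 never reaches <=4 within 15 steps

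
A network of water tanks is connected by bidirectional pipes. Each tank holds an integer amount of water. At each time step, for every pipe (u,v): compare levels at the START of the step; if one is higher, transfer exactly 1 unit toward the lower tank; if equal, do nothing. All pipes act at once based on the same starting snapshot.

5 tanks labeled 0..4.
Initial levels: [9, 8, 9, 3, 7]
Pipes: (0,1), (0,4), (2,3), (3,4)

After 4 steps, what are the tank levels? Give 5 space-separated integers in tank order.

Answer: 9 7 6 8 6

Derivation:
Step 1: flows [0->1,0->4,2->3,4->3] -> levels [7 9 8 5 7]
Step 2: flows [1->0,0=4,2->3,4->3] -> levels [8 8 7 7 6]
Step 3: flows [0=1,0->4,2=3,3->4] -> levels [7 8 7 6 8]
Step 4: flows [1->0,4->0,2->3,4->3] -> levels [9 7 6 8 6]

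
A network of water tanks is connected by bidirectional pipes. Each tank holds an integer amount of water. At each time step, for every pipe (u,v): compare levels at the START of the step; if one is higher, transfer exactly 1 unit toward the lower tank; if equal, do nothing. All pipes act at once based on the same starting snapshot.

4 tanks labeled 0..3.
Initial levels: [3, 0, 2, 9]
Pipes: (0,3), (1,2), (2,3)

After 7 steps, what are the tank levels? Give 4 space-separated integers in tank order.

Answer: 4 3 4 3

Derivation:
Step 1: flows [3->0,2->1,3->2] -> levels [4 1 2 7]
Step 2: flows [3->0,2->1,3->2] -> levels [5 2 2 5]
Step 3: flows [0=3,1=2,3->2] -> levels [5 2 3 4]
Step 4: flows [0->3,2->1,3->2] -> levels [4 3 3 4]
Step 5: flows [0=3,1=2,3->2] -> levels [4 3 4 3]
Step 6: flows [0->3,2->1,2->3] -> levels [3 4 2 5]
Step 7: flows [3->0,1->2,3->2] -> levels [4 3 4 3]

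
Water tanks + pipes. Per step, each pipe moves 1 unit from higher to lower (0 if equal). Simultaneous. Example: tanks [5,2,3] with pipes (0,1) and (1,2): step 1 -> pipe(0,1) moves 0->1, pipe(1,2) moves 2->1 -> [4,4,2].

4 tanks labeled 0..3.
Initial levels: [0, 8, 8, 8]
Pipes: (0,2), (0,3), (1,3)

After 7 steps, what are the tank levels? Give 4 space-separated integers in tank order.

Answer: 7 7 5 5

Derivation:
Step 1: flows [2->0,3->0,1=3] -> levels [2 8 7 7]
Step 2: flows [2->0,3->0,1->3] -> levels [4 7 6 7]
Step 3: flows [2->0,3->0,1=3] -> levels [6 7 5 6]
Step 4: flows [0->2,0=3,1->3] -> levels [5 6 6 7]
Step 5: flows [2->0,3->0,3->1] -> levels [7 7 5 5]
Step 6: flows [0->2,0->3,1->3] -> levels [5 6 6 7]
  -> period-2 cycle: step 6 state = step 4 state
  -> state at step 7: (7-4) mod 2 = 1, same as step 5 -> [7 7 5 5]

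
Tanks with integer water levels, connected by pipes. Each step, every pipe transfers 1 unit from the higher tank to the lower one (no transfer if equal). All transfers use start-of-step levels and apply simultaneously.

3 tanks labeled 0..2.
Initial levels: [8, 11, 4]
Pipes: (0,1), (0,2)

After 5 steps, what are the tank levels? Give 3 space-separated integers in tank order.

Step 1: flows [1->0,0->2] -> levels [8 10 5]
Step 2: flows [1->0,0->2] -> levels [8 9 6]
Step 3: flows [1->0,0->2] -> levels [8 8 7]
Step 4: flows [0=1,0->2] -> levels [7 8 8]
Step 5: flows [1->0,2->0] -> levels [9 7 7]

Answer: 9 7 7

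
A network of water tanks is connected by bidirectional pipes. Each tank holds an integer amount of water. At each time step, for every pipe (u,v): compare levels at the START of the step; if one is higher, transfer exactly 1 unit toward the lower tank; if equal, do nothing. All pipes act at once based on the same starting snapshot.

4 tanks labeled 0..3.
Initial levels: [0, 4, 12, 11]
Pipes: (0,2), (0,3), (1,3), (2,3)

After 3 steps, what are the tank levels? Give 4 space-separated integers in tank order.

Step 1: flows [2->0,3->0,3->1,2->3] -> levels [2 5 10 10]
Step 2: flows [2->0,3->0,3->1,2=3] -> levels [4 6 9 8]
Step 3: flows [2->0,3->0,3->1,2->3] -> levels [6 7 7 7]

Answer: 6 7 7 7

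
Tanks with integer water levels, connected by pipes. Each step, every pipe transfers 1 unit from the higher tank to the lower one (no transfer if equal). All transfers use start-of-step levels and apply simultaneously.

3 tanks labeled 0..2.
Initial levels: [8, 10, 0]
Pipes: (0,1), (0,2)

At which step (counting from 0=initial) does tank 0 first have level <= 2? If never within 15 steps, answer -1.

Step 1: flows [1->0,0->2] -> levels [8 9 1]
Step 2: flows [1->0,0->2] -> levels [8 8 2]
Step 3: flows [0=1,0->2] -> levels [7 8 3]
Step 4: flows [1->0,0->2] -> levels [7 7 4]
Step 5: flows [0=1,0->2] -> levels [6 7 5]
Step 6: flows [1->0,0->2] -> levels [6 6 6]
Step 7: flows [0=1,0=2] -> levels [6 6 6]
  -> stable; tank 0 stays at 6 > 2
Tank 0 never reaches <=2 within 15 steps

Answer: -1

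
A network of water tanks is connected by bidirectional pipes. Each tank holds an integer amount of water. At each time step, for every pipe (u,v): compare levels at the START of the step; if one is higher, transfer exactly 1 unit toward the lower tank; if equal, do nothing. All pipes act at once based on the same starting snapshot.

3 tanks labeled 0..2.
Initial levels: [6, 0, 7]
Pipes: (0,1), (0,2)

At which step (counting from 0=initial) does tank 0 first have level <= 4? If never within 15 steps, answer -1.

Answer: 4

Derivation:
Step 1: flows [0->1,2->0] -> levels [6 1 6]
Step 2: flows [0->1,0=2] -> levels [5 2 6]
Step 3: flows [0->1,2->0] -> levels [5 3 5]
Step 4: flows [0->1,0=2] -> levels [4 4 5]
Tank 0 first reaches <=4 at step 4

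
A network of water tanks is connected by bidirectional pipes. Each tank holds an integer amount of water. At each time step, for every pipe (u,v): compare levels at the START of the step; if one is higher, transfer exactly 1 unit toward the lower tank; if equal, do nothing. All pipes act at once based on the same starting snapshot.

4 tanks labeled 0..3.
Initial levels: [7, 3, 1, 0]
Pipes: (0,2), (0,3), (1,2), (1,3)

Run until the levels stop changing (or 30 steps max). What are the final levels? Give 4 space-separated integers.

Step 1: flows [0->2,0->3,1->2,1->3] -> levels [5 1 3 2]
Step 2: flows [0->2,0->3,2->1,3->1] -> levels [3 3 3 2]
Step 3: flows [0=2,0->3,1=2,1->3] -> levels [2 2 3 4]
Step 4: flows [2->0,3->0,2->1,3->1] -> levels [4 4 1 2]
Step 5: flows [0->2,0->3,1->2,1->3] -> levels [2 2 3 4]
  -> period-2 cycle: step 5 state = step 3 state; never stabilizes
  -> state at step 30: (30-3) mod 2 = 1, same as step 4 -> [4 4 1 2]

Answer: 4 4 1 2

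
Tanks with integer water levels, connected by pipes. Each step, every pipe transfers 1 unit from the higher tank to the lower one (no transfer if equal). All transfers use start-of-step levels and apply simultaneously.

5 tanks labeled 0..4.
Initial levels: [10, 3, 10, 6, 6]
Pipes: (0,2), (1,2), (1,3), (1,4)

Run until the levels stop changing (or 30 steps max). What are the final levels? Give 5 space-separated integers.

Step 1: flows [0=2,2->1,3->1,4->1] -> levels [10 6 9 5 5]
Step 2: flows [0->2,2->1,1->3,1->4] -> levels [9 5 9 6 6]
Step 3: flows [0=2,2->1,3->1,4->1] -> levels [9 8 8 5 5]
Step 4: flows [0->2,1=2,1->3,1->4] -> levels [8 6 9 6 6]
Step 5: flows [2->0,2->1,1=3,1=4] -> levels [9 7 7 6 6]
Step 6: flows [0->2,1=2,1->3,1->4] -> levels [8 5 8 7 7]
Step 7: flows [0=2,2->1,3->1,4->1] -> levels [8 8 7 6 6]
Step 8: flows [0->2,1->2,1->3,1->4] -> levels [7 5 9 7 7]
Step 9: flows [2->0,2->1,3->1,4->1] -> levels [8 8 7 6 6]
  -> period-2 cycle: step 9 state = step 7 state; never stabilizes
  -> state at step 30: (30-7) mod 2 = 1, same as step 8 -> [7 5 9 7 7]

Answer: 7 5 9 7 7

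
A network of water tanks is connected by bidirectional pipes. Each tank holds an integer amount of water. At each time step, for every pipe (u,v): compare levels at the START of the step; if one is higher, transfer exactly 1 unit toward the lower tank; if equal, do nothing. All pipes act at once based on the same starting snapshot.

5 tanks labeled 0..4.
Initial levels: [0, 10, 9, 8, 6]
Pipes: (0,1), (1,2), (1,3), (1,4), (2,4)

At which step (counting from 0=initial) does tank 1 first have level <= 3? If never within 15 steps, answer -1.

Step 1: flows [1->0,1->2,1->3,1->4,2->4] -> levels [1 6 9 9 8]
Step 2: flows [1->0,2->1,3->1,4->1,2->4] -> levels [2 8 7 8 8]
Step 3: flows [1->0,1->2,1=3,1=4,4->2] -> levels [3 6 9 8 7]
Step 4: flows [1->0,2->1,3->1,4->1,2->4] -> levels [4 8 7 7 7]
Step 5: flows [1->0,1->2,1->3,1->4,2=4] -> levels [5 4 8 8 8]
Step 6: flows [0->1,2->1,3->1,4->1,2=4] -> levels [4 8 7 7 7]
  -> period-2 cycle (repeats step 4); tank 1 never drops to <=3
Tank 1 never reaches <=3 within 15 steps

Answer: -1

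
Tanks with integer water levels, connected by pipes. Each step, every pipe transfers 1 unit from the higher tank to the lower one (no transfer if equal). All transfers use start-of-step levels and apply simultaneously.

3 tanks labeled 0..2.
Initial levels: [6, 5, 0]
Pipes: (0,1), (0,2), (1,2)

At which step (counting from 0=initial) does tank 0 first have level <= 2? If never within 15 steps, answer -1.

Answer: -1

Derivation:
Step 1: flows [0->1,0->2,1->2] -> levels [4 5 2]
Step 2: flows [1->0,0->2,1->2] -> levels [4 3 4]
Step 3: flows [0->1,0=2,2->1] -> levels [3 5 3]
Step 4: flows [1->0,0=2,1->2] -> levels [4 3 4]
  -> period-2 cycle (repeats step 2); tank 0 never drops to <=2
Tank 0 never reaches <=2 within 15 steps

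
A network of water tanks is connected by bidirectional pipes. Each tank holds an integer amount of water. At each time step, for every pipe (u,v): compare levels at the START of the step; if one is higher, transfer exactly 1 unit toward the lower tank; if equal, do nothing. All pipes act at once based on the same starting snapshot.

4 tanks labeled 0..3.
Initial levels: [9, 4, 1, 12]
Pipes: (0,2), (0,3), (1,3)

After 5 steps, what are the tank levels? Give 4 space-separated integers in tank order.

Step 1: flows [0->2,3->0,3->1] -> levels [9 5 2 10]
Step 2: flows [0->2,3->0,3->1] -> levels [9 6 3 8]
Step 3: flows [0->2,0->3,3->1] -> levels [7 7 4 8]
Step 4: flows [0->2,3->0,3->1] -> levels [7 8 5 6]
Step 5: flows [0->2,0->3,1->3] -> levels [5 7 6 8]

Answer: 5 7 6 8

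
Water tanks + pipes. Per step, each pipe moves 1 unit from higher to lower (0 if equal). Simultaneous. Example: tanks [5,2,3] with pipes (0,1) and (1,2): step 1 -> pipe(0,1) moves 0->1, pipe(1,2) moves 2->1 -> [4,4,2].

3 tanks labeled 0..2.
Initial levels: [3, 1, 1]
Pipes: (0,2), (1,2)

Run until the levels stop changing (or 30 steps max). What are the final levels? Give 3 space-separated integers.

Answer: 2 2 1

Derivation:
Step 1: flows [0->2,1=2] -> levels [2 1 2]
Step 2: flows [0=2,2->1] -> levels [2 2 1]
Step 3: flows [0->2,1->2] -> levels [1 1 3]
Step 4: flows [2->0,2->1] -> levels [2 2 1]
  -> period-2 cycle: step 4 state = step 2 state; never stabilizes
  -> state at step 30: (30-2) mod 2 = 0, same as step 2 -> [2 2 1]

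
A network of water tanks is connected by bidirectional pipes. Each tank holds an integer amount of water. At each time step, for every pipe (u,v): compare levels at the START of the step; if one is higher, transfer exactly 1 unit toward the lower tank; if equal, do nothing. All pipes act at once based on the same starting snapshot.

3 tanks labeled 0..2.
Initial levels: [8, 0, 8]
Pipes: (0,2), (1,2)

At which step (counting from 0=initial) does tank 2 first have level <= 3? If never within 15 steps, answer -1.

Answer: -1

Derivation:
Step 1: flows [0=2,2->1] -> levels [8 1 7]
Step 2: flows [0->2,2->1] -> levels [7 2 7]
Step 3: flows [0=2,2->1] -> levels [7 3 6]
Step 4: flows [0->2,2->1] -> levels [6 4 6]
Step 5: flows [0=2,2->1] -> levels [6 5 5]
Step 6: flows [0->2,1=2] -> levels [5 5 6]
Step 7: flows [2->0,2->1] -> levels [6 6 4]
Step 8: flows [0->2,1->2] -> levels [5 5 6]
  -> period-2 cycle (repeats step 6); tank 2 never drops to <=3
Tank 2 never reaches <=3 within 15 steps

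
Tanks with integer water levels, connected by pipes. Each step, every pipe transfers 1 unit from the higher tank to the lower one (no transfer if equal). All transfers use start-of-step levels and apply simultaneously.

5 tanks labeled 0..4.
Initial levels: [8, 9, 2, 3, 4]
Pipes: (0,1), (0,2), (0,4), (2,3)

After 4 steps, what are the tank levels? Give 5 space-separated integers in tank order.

Answer: 5 6 5 4 6

Derivation:
Step 1: flows [1->0,0->2,0->4,3->2] -> levels [7 8 4 2 5]
Step 2: flows [1->0,0->2,0->4,2->3] -> levels [6 7 4 3 6]
Step 3: flows [1->0,0->2,0=4,2->3] -> levels [6 6 4 4 6]
Step 4: flows [0=1,0->2,0=4,2=3] -> levels [5 6 5 4 6]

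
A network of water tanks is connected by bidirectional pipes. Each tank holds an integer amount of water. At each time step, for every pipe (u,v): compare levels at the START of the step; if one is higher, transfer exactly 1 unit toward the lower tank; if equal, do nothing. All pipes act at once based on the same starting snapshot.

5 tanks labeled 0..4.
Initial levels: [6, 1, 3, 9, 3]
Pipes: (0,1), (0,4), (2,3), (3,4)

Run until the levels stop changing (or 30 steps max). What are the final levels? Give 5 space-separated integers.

Step 1: flows [0->1,0->4,3->2,3->4] -> levels [4 2 4 7 5]
Step 2: flows [0->1,4->0,3->2,3->4] -> levels [4 3 5 5 5]
Step 3: flows [0->1,4->0,2=3,3=4] -> levels [4 4 5 5 4]
Step 4: flows [0=1,0=4,2=3,3->4] -> levels [4 4 5 4 5]
Step 5: flows [0=1,4->0,2->3,4->3] -> levels [5 4 4 6 3]
Step 6: flows [0->1,0->4,3->2,3->4] -> levels [3 5 5 4 5]
Step 7: flows [1->0,4->0,2->3,4->3] -> levels [5 4 4 6 3]
  -> period-2 cycle: step 7 state = step 5 state; never stabilizes
  -> state at step 30: (30-5) mod 2 = 1, same as step 6 -> [3 5 5 4 5]

Answer: 3 5 5 4 5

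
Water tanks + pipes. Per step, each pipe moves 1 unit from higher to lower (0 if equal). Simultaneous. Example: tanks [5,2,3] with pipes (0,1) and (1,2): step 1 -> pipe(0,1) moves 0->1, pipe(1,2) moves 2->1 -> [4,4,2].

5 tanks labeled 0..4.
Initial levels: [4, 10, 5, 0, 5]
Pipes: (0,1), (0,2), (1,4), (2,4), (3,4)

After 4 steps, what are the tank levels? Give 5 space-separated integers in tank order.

Answer: 4 6 6 4 4

Derivation:
Step 1: flows [1->0,2->0,1->4,2=4,4->3] -> levels [6 8 4 1 5]
Step 2: flows [1->0,0->2,1->4,4->2,4->3] -> levels [6 6 6 2 4]
Step 3: flows [0=1,0=2,1->4,2->4,4->3] -> levels [6 5 5 3 5]
Step 4: flows [0->1,0->2,1=4,2=4,4->3] -> levels [4 6 6 4 4]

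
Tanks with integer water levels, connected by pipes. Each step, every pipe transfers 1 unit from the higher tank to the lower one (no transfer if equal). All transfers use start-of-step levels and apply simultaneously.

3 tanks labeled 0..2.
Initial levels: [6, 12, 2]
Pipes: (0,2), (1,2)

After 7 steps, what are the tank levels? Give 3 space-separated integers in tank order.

Step 1: flows [0->2,1->2] -> levels [5 11 4]
Step 2: flows [0->2,1->2] -> levels [4 10 6]
Step 3: flows [2->0,1->2] -> levels [5 9 6]
Step 4: flows [2->0,1->2] -> levels [6 8 6]
Step 5: flows [0=2,1->2] -> levels [6 7 7]
Step 6: flows [2->0,1=2] -> levels [7 7 6]
Step 7: flows [0->2,1->2] -> levels [6 6 8]

Answer: 6 6 8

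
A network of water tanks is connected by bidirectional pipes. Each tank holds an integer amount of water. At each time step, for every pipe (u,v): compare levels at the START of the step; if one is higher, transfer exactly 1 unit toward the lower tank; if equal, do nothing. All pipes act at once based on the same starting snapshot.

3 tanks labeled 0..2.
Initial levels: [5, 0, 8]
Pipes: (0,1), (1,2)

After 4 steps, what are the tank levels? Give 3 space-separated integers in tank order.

Answer: 4 5 4

Derivation:
Step 1: flows [0->1,2->1] -> levels [4 2 7]
Step 2: flows [0->1,2->1] -> levels [3 4 6]
Step 3: flows [1->0,2->1] -> levels [4 4 5]
Step 4: flows [0=1,2->1] -> levels [4 5 4]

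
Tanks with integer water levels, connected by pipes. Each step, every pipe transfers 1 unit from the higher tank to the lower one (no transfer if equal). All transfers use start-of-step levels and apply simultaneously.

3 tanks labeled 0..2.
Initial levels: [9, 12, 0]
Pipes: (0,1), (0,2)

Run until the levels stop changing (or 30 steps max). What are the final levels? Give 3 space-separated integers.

Answer: 7 7 7

Derivation:
Step 1: flows [1->0,0->2] -> levels [9 11 1]
Step 2: flows [1->0,0->2] -> levels [9 10 2]
Step 3: flows [1->0,0->2] -> levels [9 9 3]
Step 4: flows [0=1,0->2] -> levels [8 9 4]
Step 5: flows [1->0,0->2] -> levels [8 8 5]
Step 6: flows [0=1,0->2] -> levels [7 8 6]
Step 7: flows [1->0,0->2] -> levels [7 7 7]
Step 8: flows [0=1,0=2] -> levels [7 7 7]
  -> stable (no change)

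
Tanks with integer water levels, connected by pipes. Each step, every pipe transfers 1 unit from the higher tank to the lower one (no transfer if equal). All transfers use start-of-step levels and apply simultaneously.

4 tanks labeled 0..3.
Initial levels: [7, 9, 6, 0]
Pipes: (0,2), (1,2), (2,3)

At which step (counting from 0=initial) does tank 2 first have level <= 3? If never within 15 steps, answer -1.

Step 1: flows [0->2,1->2,2->3] -> levels [6 8 7 1]
Step 2: flows [2->0,1->2,2->3] -> levels [7 7 6 2]
Step 3: flows [0->2,1->2,2->3] -> levels [6 6 7 3]
Step 4: flows [2->0,2->1,2->3] -> levels [7 7 4 4]
Step 5: flows [0->2,1->2,2=3] -> levels [6 6 6 4]
Step 6: flows [0=2,1=2,2->3] -> levels [6 6 5 5]
Step 7: flows [0->2,1->2,2=3] -> levels [5 5 7 5]
Step 8: flows [2->0,2->1,2->3] -> levels [6 6 4 6]
Step 9: flows [0->2,1->2,3->2] -> levels [5 5 7 5]
  -> period-2 cycle (repeats step 7); tank 2 never drops to <=3
Tank 2 never reaches <=3 within 15 steps

Answer: -1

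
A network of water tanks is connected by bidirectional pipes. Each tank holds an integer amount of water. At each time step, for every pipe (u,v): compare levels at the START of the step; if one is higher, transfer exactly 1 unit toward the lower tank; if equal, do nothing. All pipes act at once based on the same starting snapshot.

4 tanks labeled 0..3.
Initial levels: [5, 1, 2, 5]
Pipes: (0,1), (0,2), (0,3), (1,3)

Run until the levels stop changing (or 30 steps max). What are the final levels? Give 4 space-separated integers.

Step 1: flows [0->1,0->2,0=3,3->1] -> levels [3 3 3 4]
Step 2: flows [0=1,0=2,3->0,3->1] -> levels [4 4 3 2]
Step 3: flows [0=1,0->2,0->3,1->3] -> levels [2 3 4 4]
Step 4: flows [1->0,2->0,3->0,3->1] -> levels [5 3 3 2]
Step 5: flows [0->1,0->2,0->3,1->3] -> levels [2 3 4 4]
  -> period-2 cycle: step 5 state = step 3 state; never stabilizes
  -> state at step 30: (30-3) mod 2 = 1, same as step 4 -> [5 3 3 2]

Answer: 5 3 3 2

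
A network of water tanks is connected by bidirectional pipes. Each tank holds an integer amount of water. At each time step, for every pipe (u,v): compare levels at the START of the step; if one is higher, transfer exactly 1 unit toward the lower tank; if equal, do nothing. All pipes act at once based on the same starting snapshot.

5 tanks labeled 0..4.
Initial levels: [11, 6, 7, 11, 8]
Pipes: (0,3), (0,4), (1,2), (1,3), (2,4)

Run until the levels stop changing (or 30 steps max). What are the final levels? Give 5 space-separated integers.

Step 1: flows [0=3,0->4,2->1,3->1,4->2] -> levels [10 8 7 10 8]
Step 2: flows [0=3,0->4,1->2,3->1,4->2] -> levels [9 8 9 9 8]
Step 3: flows [0=3,0->4,2->1,3->1,2->4] -> levels [8 10 7 8 10]
Step 4: flows [0=3,4->0,1->2,1->3,4->2] -> levels [9 8 9 9 8]
  -> period-2 cycle: step 4 state = step 2 state; never stabilizes
  -> state at step 30: (30-2) mod 2 = 0, same as step 2 -> [9 8 9 9 8]

Answer: 9 8 9 9 8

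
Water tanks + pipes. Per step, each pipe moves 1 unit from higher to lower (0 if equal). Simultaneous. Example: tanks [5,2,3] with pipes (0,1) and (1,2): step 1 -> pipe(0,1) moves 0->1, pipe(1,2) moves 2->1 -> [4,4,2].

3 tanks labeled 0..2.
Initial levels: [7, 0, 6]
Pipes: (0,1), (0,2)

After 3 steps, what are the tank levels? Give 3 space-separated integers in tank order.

Answer: 5 3 5

Derivation:
Step 1: flows [0->1,0->2] -> levels [5 1 7]
Step 2: flows [0->1,2->0] -> levels [5 2 6]
Step 3: flows [0->1,2->0] -> levels [5 3 5]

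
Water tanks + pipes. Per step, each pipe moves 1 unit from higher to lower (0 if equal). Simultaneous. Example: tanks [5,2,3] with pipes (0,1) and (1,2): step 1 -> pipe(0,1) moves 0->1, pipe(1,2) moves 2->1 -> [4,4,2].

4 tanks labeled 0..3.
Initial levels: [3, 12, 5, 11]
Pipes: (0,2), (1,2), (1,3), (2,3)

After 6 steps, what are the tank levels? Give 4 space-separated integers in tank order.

Answer: 7 8 9 7

Derivation:
Step 1: flows [2->0,1->2,1->3,3->2] -> levels [4 10 6 11]
Step 2: flows [2->0,1->2,3->1,3->2] -> levels [5 10 7 9]
Step 3: flows [2->0,1->2,1->3,3->2] -> levels [6 8 8 9]
Step 4: flows [2->0,1=2,3->1,3->2] -> levels [7 9 8 7]
Step 5: flows [2->0,1->2,1->3,2->3] -> levels [8 7 7 9]
Step 6: flows [0->2,1=2,3->1,3->2] -> levels [7 8 9 7]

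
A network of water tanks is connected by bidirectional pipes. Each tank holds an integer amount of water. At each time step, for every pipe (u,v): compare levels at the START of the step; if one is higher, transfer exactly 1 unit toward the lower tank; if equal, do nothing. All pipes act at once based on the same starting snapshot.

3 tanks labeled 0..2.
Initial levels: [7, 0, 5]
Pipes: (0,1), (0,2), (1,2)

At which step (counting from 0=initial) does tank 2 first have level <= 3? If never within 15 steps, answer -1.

Step 1: flows [0->1,0->2,2->1] -> levels [5 2 5]
Step 2: flows [0->1,0=2,2->1] -> levels [4 4 4]
Step 3: flows [0=1,0=2,1=2] -> levels [4 4 4]
  -> stable; tank 2 stays at 4 > 3
Tank 2 never reaches <=3 within 15 steps

Answer: -1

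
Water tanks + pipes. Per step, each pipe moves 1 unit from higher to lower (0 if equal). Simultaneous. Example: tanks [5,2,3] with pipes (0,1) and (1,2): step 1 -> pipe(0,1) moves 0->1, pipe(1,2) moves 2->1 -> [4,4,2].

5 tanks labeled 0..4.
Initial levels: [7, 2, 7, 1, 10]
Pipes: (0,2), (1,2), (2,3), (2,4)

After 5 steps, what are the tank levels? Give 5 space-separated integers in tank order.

Answer: 6 6 3 6 6

Derivation:
Step 1: flows [0=2,2->1,2->3,4->2] -> levels [7 3 6 2 9]
Step 2: flows [0->2,2->1,2->3,4->2] -> levels [6 4 6 3 8]
Step 3: flows [0=2,2->1,2->3,4->2] -> levels [6 5 5 4 7]
Step 4: flows [0->2,1=2,2->3,4->2] -> levels [5 5 6 5 6]
Step 5: flows [2->0,2->1,2->3,2=4] -> levels [6 6 3 6 6]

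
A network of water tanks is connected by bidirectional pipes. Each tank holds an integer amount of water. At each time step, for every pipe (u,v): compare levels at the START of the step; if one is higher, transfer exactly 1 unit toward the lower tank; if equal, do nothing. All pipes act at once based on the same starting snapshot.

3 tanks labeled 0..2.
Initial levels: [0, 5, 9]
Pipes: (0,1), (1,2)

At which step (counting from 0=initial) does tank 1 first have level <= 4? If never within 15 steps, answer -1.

Answer: 5

Derivation:
Step 1: flows [1->0,2->1] -> levels [1 5 8]
Step 2: flows [1->0,2->1] -> levels [2 5 7]
Step 3: flows [1->0,2->1] -> levels [3 5 6]
Step 4: flows [1->0,2->1] -> levels [4 5 5]
Step 5: flows [1->0,1=2] -> levels [5 4 5]
Tank 1 first reaches <=4 at step 5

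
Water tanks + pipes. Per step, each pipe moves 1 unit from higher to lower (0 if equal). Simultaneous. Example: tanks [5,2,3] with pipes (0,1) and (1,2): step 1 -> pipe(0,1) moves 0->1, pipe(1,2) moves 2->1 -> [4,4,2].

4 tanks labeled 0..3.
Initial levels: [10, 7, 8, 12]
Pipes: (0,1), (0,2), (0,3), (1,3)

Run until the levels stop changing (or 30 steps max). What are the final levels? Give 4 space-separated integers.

Answer: 11 9 9 8

Derivation:
Step 1: flows [0->1,0->2,3->0,3->1] -> levels [9 9 9 10]
Step 2: flows [0=1,0=2,3->0,3->1] -> levels [10 10 9 8]
Step 3: flows [0=1,0->2,0->3,1->3] -> levels [8 9 10 10]
Step 4: flows [1->0,2->0,3->0,3->1] -> levels [11 9 9 8]
Step 5: flows [0->1,0->2,0->3,1->3] -> levels [8 9 10 10]
  -> period-2 cycle: step 5 state = step 3 state; never stabilizes
  -> state at step 30: (30-3) mod 2 = 1, same as step 4 -> [11 9 9 8]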